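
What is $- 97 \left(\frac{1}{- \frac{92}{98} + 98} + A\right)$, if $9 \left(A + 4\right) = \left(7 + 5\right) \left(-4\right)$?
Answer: $\frac{12903037}{14268} \approx 904.33$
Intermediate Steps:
$A = - \frac{28}{3}$ ($A = -4 + \frac{\left(7 + 5\right) \left(-4\right)}{9} = -4 + \frac{12 \left(-4\right)}{9} = -4 + \frac{1}{9} \left(-48\right) = -4 - \frac{16}{3} = - \frac{28}{3} \approx -9.3333$)
$- 97 \left(\frac{1}{- \frac{92}{98} + 98} + A\right) = - 97 \left(\frac{1}{- \frac{92}{98} + 98} - \frac{28}{3}\right) = - 97 \left(\frac{1}{\left(-92\right) \frac{1}{98} + 98} - \frac{28}{3}\right) = - 97 \left(\frac{1}{- \frac{46}{49} + 98} - \frac{28}{3}\right) = - 97 \left(\frac{1}{\frac{4756}{49}} - \frac{28}{3}\right) = - 97 \left(\frac{49}{4756} - \frac{28}{3}\right) = \left(-97\right) \left(- \frac{133021}{14268}\right) = \frac{12903037}{14268}$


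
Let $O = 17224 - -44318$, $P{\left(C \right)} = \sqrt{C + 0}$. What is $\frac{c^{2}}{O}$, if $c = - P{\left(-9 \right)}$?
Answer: $- \frac{1}{6838} \approx -0.00014624$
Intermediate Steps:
$P{\left(C \right)} = \sqrt{C}$
$c = - 3 i$ ($c = - \sqrt{-9} = - 3 i \approx - 3.0 i$)
$O = 61542$ ($O = 17224 + 44318 = 61542$)
$\frac{c^{2}}{O} = \frac{\left(- 3 i\right)^{2}}{61542} = \left(-9\right) \frac{1}{61542} = - \frac{1}{6838}$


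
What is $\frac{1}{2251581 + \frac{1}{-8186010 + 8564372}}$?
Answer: $\frac{378362}{851912690323} \approx 4.4413 \cdot 10^{-7}$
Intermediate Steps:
$\frac{1}{2251581 + \frac{1}{-8186010 + 8564372}} = \frac{1}{2251581 + \frac{1}{378362}} = \frac{1}{\frac{851912690323}{378362}} = \frac{378362}{851912690323}$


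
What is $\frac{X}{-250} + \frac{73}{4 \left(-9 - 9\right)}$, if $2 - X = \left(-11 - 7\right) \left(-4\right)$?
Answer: $- \frac{1321}{1800} \approx -0.73389$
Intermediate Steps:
$X = -70$ ($X = 2 - \left(-11 - 7\right) \left(-4\right) = 2 - \left(-18\right) \left(-4\right) = 2 - 72 = -70$)
$\frac{X}{-250} + \frac{73}{4 \left(-9 - 9\right)} = - \frac{70}{-250} + \frac{73}{4 \left(-9 - 9\right)} = \left(-70\right) \left(- \frac{1}{250}\right) + \frac{73}{4 \left(-18\right)} = \frac{7}{25} + \frac{73}{-72} = \frac{7}{25} + 73 \left(- \frac{1}{72}\right) = \frac{7}{25} - \frac{73}{72} = - \frac{1321}{1800}$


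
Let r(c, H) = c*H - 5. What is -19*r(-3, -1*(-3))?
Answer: 266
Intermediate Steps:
r(c, H) = -5 + H*c (r(c, H) = H*c - 5 = -5 + H*c)
-19*r(-3, -1*(-3)) = -19*(-5 - 1*(-3)*(-3)) = -19*(-5 + 3*(-3)) = -19*(-5 - 9) = -19*(-14) = 266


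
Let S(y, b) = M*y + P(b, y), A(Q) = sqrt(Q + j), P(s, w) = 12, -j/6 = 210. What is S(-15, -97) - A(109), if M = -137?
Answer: 2067 - I*sqrt(1151) ≈ 2067.0 - 33.926*I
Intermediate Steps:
j = -1260 (j = -6*210 = -1260)
A(Q) = sqrt(-1260 + Q) (A(Q) = sqrt(Q - 1260) = sqrt(-1260 + Q))
S(y, b) = 12 - 137*y (S(y, b) = -137*y + 12 = 12 - 137*y)
S(-15, -97) - A(109) = (12 - 137*(-15)) - sqrt(-1260 + 109) = (12 + 2055) - sqrt(-1151) = 2067 - I*sqrt(1151)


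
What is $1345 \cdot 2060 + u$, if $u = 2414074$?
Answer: $5184774$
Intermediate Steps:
$1345 \cdot 2060 + u = 1345 \cdot 2060 + 2414074 = 2770700 + 2414074 = 5184774$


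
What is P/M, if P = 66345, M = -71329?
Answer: -66345/71329 ≈ -0.93013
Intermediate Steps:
P/M = 66345/(-71329) = 66345*(-1/71329) = -66345/71329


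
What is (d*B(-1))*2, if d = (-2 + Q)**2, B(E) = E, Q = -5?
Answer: -98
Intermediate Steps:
d = 49 (d = (-2 - 5)**2 = (-7)**2 = 49)
(d*B(-1))*2 = (49*(-1))*2 = -49*2 = -98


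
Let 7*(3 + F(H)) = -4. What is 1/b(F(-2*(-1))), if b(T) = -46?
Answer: -1/46 ≈ -0.021739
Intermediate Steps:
F(H) = -25/7 (F(H) = -3 + (⅐)*(-4) = -3 - 4/7 = -25/7)
1/b(F(-2*(-1))) = 1/(-46) = -1/46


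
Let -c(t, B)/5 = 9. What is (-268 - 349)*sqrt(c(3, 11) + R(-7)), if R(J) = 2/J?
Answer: -617*I*sqrt(2219)/7 ≈ -4152.1*I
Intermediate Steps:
c(t, B) = -45 (c(t, B) = -5*9 = -45)
(-268 - 349)*sqrt(c(3, 11) + R(-7)) = (-268 - 349)*sqrt(-45 + 2/(-7)) = -617*sqrt(-45 + 2*(-1/7)) = -617*sqrt(-45 - 2/7) = -617*I*sqrt(2219)/7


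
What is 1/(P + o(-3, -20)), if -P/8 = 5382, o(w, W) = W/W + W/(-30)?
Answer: -3/129163 ≈ -2.3226e-5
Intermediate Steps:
o(w, W) = 1 - W/30 (o(w, W) = 1 + W*(-1/30) = 1 - W/30)
P = -43056 (P = -8*5382 = -43056)
1/(P + o(-3, -20)) = 1/(-43056 + (1 - 1/30*(-20))) = 1/(-43056 + (1 + 2/3)) = 1/(-43056 + 5/3) = 1/(-129163/3) = -3/129163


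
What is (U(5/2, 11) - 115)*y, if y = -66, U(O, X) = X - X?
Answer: 7590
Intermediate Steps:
U(O, X) = 0
(U(5/2, 11) - 115)*y = (0 - 115)*(-66) = -115*(-66) = 7590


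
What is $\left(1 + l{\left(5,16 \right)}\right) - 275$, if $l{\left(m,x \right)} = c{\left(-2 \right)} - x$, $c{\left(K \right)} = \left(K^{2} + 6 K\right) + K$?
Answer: $-300$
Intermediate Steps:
$c{\left(K \right)} = K^{2} + 7 K$
$l{\left(m,x \right)} = -10 - x$ ($l{\left(m,x \right)} = - 2 \left(7 - 2\right) - x = \left(-2\right) 5 - x = -10 - x$)
$\left(1 + l{\left(5,16 \right)}\right) - 275 = \left(1 - 26\right) - 275 = -25 - 275 = -300$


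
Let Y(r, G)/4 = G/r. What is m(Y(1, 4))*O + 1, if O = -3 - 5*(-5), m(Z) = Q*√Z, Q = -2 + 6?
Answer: 353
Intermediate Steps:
Q = 4
Y(r, G) = 4*G/r (Y(r, G) = 4*(G/r) = 4*G/r)
m(Z) = 4*√Z
O = 22 (O = -3 + 25 = 22)
m(Y(1, 4))*O + 1 = (4*√(4*4/1))*22 + 1 = (4*√(4*4*1))*22 + 1 = (4*√16)*22 + 1 = (4*4)*22 + 1 = 16*22 + 1 = 352 + 1 = 353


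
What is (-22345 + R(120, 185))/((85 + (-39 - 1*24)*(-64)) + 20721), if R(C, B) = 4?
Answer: -2031/2258 ≈ -0.89947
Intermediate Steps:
(-22345 + R(120, 185))/((85 + (-39 - 1*24)*(-64)) + 20721) = (-22345 + 4)/((85 + (-39 - 1*24)*(-64)) + 20721) = -22341/((85 + (-39 - 24)*(-64)) + 20721) = -22341/((85 - 63*(-64)) + 20721) = -22341/((85 + 4032) + 20721) = -22341/(4117 + 20721) = -22341/24838 = -22341*1/24838 = -2031/2258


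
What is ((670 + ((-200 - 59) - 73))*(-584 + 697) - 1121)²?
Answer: 1374407329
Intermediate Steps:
((670 + ((-200 - 59) - 73))*(-584 + 697) - 1121)² = ((670 + (-259 - 73))*113 - 1121)² = ((670 - 332)*113 - 1121)² = (338*113 - 1121)² = (38194 - 1121)² = 37073² = 1374407329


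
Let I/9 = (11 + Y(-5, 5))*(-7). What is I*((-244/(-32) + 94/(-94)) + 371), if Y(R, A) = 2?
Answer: -2474199/8 ≈ -3.0928e+5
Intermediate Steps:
I = -819 (I = 9*((11 + 2)*(-7)) = 9*(13*(-7)) = 9*(-91) = -819)
I*((-244/(-32) + 94/(-94)) + 371) = -819*((-244/(-32) + 94/(-94)) + 371) = -819*((-244*(-1/32) + 94*(-1/94)) + 371) = -819*((61/8 - 1) + 371) = -819*(53/8 + 371) = -819*3021/8 = -2474199/8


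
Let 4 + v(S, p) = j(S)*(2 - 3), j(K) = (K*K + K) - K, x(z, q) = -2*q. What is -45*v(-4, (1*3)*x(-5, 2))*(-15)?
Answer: -13500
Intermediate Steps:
j(K) = K**2 (j(K) = (K**2 + K) - K = (K + K**2) - K = K**2)
v(S, p) = -4 - S**2 (v(S, p) = -4 + S**2*(2 - 3) = -4 + S**2*(-1) = -4 - S**2)
-45*v(-4, (1*3)*x(-5, 2))*(-15) = -45*(-4 - 1*(-4)**2)*(-15) = -45*(-4 - 1*16)*(-15) = -45*(-4 - 16)*(-15) = -45*(-20)*(-15) = 900*(-15) = -13500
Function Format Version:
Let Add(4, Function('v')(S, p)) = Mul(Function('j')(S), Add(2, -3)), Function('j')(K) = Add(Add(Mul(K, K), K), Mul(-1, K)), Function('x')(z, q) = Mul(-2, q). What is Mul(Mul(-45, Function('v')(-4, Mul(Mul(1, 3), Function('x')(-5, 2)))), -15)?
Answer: -13500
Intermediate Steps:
Function('j')(K) = Pow(K, 2) (Function('j')(K) = Add(Add(Pow(K, 2), K), Mul(-1, K)) = Add(Add(K, Pow(K, 2)), Mul(-1, K)) = Pow(K, 2))
Function('v')(S, p) = Add(-4, Mul(-1, Pow(S, 2))) (Function('v')(S, p) = Add(-4, Mul(Pow(S, 2), Add(2, -3))) = Add(-4, Mul(Pow(S, 2), -1)) = Add(-4, Mul(-1, Pow(S, 2))))
Mul(Mul(-45, Function('v')(-4, Mul(Mul(1, 3), Function('x')(-5, 2)))), -15) = Mul(Mul(-45, Add(-4, Mul(-1, Pow(-4, 2)))), -15) = Mul(Mul(-45, Add(-4, Mul(-1, 16))), -15) = Mul(Mul(-45, Add(-4, -16)), -15) = Mul(Mul(-45, -20), -15) = Mul(900, -15) = -13500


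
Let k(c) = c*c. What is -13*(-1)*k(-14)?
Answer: 2548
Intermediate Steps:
k(c) = c²
-13*(-1)*k(-14) = -13*(-1)*(-14)² = -(-13)*196 = -1*(-2548) = 2548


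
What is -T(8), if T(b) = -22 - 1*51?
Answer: 73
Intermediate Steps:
T(b) = -73 (T(b) = -22 - 51 = -73)
-T(8) = -1*(-73) = 73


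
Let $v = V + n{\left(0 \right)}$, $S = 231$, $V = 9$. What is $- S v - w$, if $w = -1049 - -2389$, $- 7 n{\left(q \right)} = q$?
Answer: $-3419$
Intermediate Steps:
$n{\left(q \right)} = - \frac{q}{7}$
$v = 9$ ($v = 9 - 0 = 9 + 0 = 9$)
$w = 1340$ ($w = -1049 + 2389 = 1340$)
$- S v - w = \left(-1\right) 231 \cdot 9 - 1340 = \left(-231\right) 9 - 1340 = -2079 - 1340 = -3419$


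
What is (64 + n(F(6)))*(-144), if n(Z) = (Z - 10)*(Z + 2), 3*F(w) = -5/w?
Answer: -60004/9 ≈ -6667.1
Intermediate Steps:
F(w) = -5/(3*w) (F(w) = (-5/w)/3 = -5/(3*w))
n(Z) = (-10 + Z)*(2 + Z)
(64 + n(F(6)))*(-144) = (64 + (-20 + (-5/3/6)**2 - (-40)/(3*6)))*(-144) = (64 + (-20 + (-5/3*1/6)**2 - (-40)/(3*6)))*(-144) = (64 + (-20 + (-5/18)**2 - 8*(-5/18)))*(-144) = (64 + (-20 + 25/324 + 20/9))*(-144) = (64 - 5735/324)*(-144) = (15001/324)*(-144) = -60004/9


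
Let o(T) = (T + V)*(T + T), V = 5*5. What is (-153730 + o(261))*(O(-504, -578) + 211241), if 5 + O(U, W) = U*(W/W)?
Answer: -935228616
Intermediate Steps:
V = 25
O(U, W) = -5 + U (O(U, W) = -5 + U*(W/W) = -5 + U*1 = -5 + U)
o(T) = 2*T*(25 + T) (o(T) = (T + 25)*(T + T) = (25 + T)*(2*T) = 2*T*(25 + T))
(-153730 + o(261))*(O(-504, -578) + 211241) = (-153730 + 2*261*(25 + 261))*((-5 - 504) + 211241) = (-153730 + 2*261*286)*(-509 + 211241) = (-153730 + 149292)*210732 = -4438*210732 = -935228616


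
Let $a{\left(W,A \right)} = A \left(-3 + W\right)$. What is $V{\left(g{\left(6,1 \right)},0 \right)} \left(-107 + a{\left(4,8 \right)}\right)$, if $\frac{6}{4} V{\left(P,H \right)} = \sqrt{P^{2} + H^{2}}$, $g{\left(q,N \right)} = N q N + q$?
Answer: $-792$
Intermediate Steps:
$g{\left(q,N \right)} = q + q N^{2}$ ($g{\left(q,N \right)} = q N^{2} + q = q + q N^{2}$)
$V{\left(P,H \right)} = \frac{2 \sqrt{H^{2} + P^{2}}}{3}$ ($V{\left(P,H \right)} = \frac{2 \sqrt{P^{2} + H^{2}}}{3} = \frac{2 \sqrt{H^{2} + P^{2}}}{3}$)
$V{\left(g{\left(6,1 \right)},0 \right)} \left(-107 + a{\left(4,8 \right)}\right) = \frac{2 \sqrt{0^{2} + \left(6 \left(1 + 1^{2}\right)\right)^{2}}}{3} \left(-107 + 8 \left(-3 + 4\right)\right) = \frac{2 \sqrt{0 + \left(6 \left(1 + 1\right)\right)^{2}}}{3} \left(-107 + 8 \cdot 1\right) = \frac{2 \sqrt{0 + \left(6 \cdot 2\right)^{2}}}{3} \left(-107 + 8\right) = \frac{2 \sqrt{0 + 12^{2}}}{3} \left(-99\right) = \frac{2 \sqrt{0 + 144}}{3} \left(-99\right) = \frac{2 \sqrt{144}}{3} \left(-99\right) = \frac{2}{3} \cdot 12 \left(-99\right) = 8 \left(-99\right) = -792$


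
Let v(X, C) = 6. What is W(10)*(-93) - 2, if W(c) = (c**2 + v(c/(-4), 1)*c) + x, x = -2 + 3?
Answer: -14975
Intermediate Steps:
x = 1
W(c) = 1 + c**2 + 6*c (W(c) = (c**2 + 6*c) + 1 = 1 + c**2 + 6*c)
W(10)*(-93) - 2 = (1 + 10**2 + 6*10)*(-93) - 2 = (1 + 100 + 60)*(-93) - 2 = 161*(-93) - 2 = -14973 - 2 = -14975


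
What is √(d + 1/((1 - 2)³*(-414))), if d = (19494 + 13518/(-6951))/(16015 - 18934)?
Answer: I*√13185793096013570/44444694 ≈ 2.5836*I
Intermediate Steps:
d = -15054364/2254441 (d = (19494 + 13518*(-1/6951))/(-2919) = (19494 - 4506/2317)*(-1/2919) = (45163092/2317)*(-1/2919) = -15054364/2254441 ≈ -6.6777)
√(d + 1/((1 - 2)³*(-414))) = √(-15054364/2254441 + 1/((1 - 2)³*(-414))) = √(-15054364/2254441 + 1/((-1)³*(-414))) = √(-15054364/2254441 + 1/(-1*(-414))) = √(-15054364/2254441 + 1/414) = √(-6230252255/933338574) = I*√13185793096013570/44444694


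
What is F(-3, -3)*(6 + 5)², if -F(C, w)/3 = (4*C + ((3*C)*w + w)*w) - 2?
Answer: 31218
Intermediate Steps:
F(C, w) = 6 - 12*C - 3*w*(w + 3*C*w) (F(C, w) = -3*((4*C + ((3*C)*w + w)*w) - 2) = -3*((4*C + (3*C*w + w)*w) - 2) = -3*((4*C + (w + 3*C*w)*w) - 2) = -3*((4*C + w*(w + 3*C*w)) - 2) = -3*(-2 + 4*C + w*(w + 3*C*w)) = 6 - 12*C - 3*w*(w + 3*C*w))
F(-3, -3)*(6 + 5)² = (6 - 12*(-3) - 3*(-3)² - 9*(-3)*(-3)²)*(6 + 5)² = (6 + 36 - 3*9 - 9*(-3)*9)*11² = (6 + 36 - 27 + 243)*121 = 258*121 = 31218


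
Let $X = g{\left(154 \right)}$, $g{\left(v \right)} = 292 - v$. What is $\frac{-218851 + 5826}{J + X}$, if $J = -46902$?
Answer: $\frac{213025}{46764} \approx 4.5553$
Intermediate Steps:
$X = 138$ ($X = 292 - 154 = 138$)
$\frac{-218851 + 5826}{J + X} = \frac{-218851 + 5826}{-46902 + 138} = - \frac{213025}{-46764} = \left(-213025\right) \left(- \frac{1}{46764}\right) = \frac{213025}{46764}$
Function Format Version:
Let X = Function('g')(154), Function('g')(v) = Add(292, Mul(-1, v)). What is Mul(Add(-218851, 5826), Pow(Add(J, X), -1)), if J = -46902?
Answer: Rational(213025, 46764) ≈ 4.5553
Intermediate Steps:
X = 138 (X = Add(292, Mul(-1, 154)) = Add(292, -154) = 138)
Mul(Add(-218851, 5826), Pow(Add(J, X), -1)) = Mul(Add(-218851, 5826), Pow(Add(-46902, 138), -1)) = Mul(-213025, Pow(-46764, -1)) = Mul(-213025, Rational(-1, 46764)) = Rational(213025, 46764)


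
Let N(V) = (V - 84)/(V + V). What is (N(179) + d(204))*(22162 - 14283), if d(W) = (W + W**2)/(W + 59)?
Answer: 118157778055/94154 ≈ 1.2549e+6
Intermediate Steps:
N(V) = (-84 + V)/(2*V) (N(V) = (-84 + V)/((2*V)) = (-84 + V)*(1/(2*V)) = (-84 + V)/(2*V))
d(W) = (W + W**2)/(59 + W)
(N(179) + d(204))*(22162 - 14283) = ((1/2)*(-84 + 179)/179 + 204*(1 + 204)/(59 + 204))*(22162 - 14283) = ((1/2)*(1/179)*95 + 204*205/263)*7879 = (95/358 + 204*(1/263)*205)*7879 = (95/358 + 41820/263)*7879 = (14996545/94154)*7879 = 118157778055/94154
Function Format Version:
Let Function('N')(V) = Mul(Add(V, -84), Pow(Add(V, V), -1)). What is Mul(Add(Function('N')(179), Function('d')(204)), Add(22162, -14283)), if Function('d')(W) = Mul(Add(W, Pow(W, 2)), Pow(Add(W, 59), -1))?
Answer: Rational(118157778055, 94154) ≈ 1.2549e+6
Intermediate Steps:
Function('N')(V) = Mul(Rational(1, 2), Pow(V, -1), Add(-84, V)) (Function('N')(V) = Mul(Add(-84, V), Pow(Mul(2, V), -1)) = Mul(Add(-84, V), Mul(Rational(1, 2), Pow(V, -1))) = Mul(Rational(1, 2), Pow(V, -1), Add(-84, V)))
Function('d')(W) = Mul(Pow(Add(59, W), -1), Add(W, Pow(W, 2))) (Function('d')(W) = Mul(Add(W, Pow(W, 2)), Pow(Add(59, W), -1)) = Mul(Pow(Add(59, W), -1), Add(W, Pow(W, 2))))
Mul(Add(Function('N')(179), Function('d')(204)), Add(22162, -14283)) = Mul(Add(Mul(Rational(1, 2), Pow(179, -1), Add(-84, 179)), Mul(204, Pow(Add(59, 204), -1), Add(1, 204))), Add(22162, -14283)) = Mul(Add(Mul(Rational(1, 2), Rational(1, 179), 95), Mul(204, Pow(263, -1), 205)), 7879) = Mul(Add(Rational(95, 358), Mul(204, Rational(1, 263), 205)), 7879) = Mul(Add(Rational(95, 358), Rational(41820, 263)), 7879) = Mul(Rational(14996545, 94154), 7879) = Rational(118157778055, 94154)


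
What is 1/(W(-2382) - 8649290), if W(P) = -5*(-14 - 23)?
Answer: -1/8649105 ≈ -1.1562e-7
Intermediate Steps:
W(P) = 185 (W(P) = -5*(-37) = 185)
1/(W(-2382) - 8649290) = 1/(185 - 8649290) = 1/(-8649105) = -1/8649105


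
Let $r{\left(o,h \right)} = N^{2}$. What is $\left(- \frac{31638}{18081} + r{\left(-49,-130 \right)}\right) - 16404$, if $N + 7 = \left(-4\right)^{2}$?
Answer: $- \frac{98389267}{6027} \approx -16325.0$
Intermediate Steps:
$N = 9$ ($N = -7 + \left(-4\right)^{2} = -7 + 16 = 9$)
$r{\left(o,h \right)} = 81$ ($r{\left(o,h \right)} = 9^{2} = 81$)
$\left(- \frac{31638}{18081} + r{\left(-49,-130 \right)}\right) - 16404 = \left(- \frac{31638}{18081} + 81\right) - 16404 = \left(\left(-31638\right) \frac{1}{18081} + 81\right) - 16404 = \left(- \frac{10546}{6027} + 81\right) - 16404 = \frac{477641}{6027} - 16404 = - \frac{98389267}{6027}$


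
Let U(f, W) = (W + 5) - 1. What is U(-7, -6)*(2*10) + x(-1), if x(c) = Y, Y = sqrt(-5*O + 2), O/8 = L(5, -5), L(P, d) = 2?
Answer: -40 + I*sqrt(78) ≈ -40.0 + 8.8318*I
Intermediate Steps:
O = 16 (O = 8*2 = 16)
U(f, W) = 4 + W (U(f, W) = (5 + W) - 1 = 4 + W)
Y = I*sqrt(78) (Y = sqrt(-5*16 + 2) = sqrt(-80 + 2) = sqrt(-78) = I*sqrt(78) ≈ 8.8318*I)
x(c) = I*sqrt(78)
U(-7, -6)*(2*10) + x(-1) = (4 - 6)*(2*10) + I*sqrt(78) = -2*20 + I*sqrt(78) = -40 + I*sqrt(78)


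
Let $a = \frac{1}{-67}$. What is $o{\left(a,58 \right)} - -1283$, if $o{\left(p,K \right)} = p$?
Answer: $\frac{85960}{67} \approx 1283.0$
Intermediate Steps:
$a = - \frac{1}{67} \approx -0.014925$
$o{\left(a,58 \right)} - -1283 = - \frac{1}{67} - -1283 = - \frac{1}{67} + 1283 = \frac{85960}{67}$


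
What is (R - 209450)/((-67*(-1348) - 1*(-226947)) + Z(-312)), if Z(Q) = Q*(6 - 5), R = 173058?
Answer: -36392/316951 ≈ -0.11482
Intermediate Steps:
Z(Q) = Q (Z(Q) = Q*1 = Q)
(R - 209450)/((-67*(-1348) - 1*(-226947)) + Z(-312)) = (173058 - 209450)/((-67*(-1348) - 1*(-226947)) - 312) = -36392/((90316 + 226947) - 312) = -36392/(317263 - 312) = -36392/316951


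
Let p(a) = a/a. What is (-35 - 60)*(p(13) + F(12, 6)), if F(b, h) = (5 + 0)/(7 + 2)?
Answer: -1330/9 ≈ -147.78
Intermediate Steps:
F(b, h) = 5/9
p(a) = 1
(-35 - 60)*(p(13) + F(12, 6)) = (-35 - 60)*(1 + 5/9) = -95*14/9 = -1330/9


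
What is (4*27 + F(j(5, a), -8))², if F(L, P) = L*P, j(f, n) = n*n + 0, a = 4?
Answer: 400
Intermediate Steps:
j(f, n) = n² (j(f, n) = n² + 0 = n²)
(4*27 + F(j(5, a), -8))² = (4*27 + 4²*(-8))² = (108 + 16*(-8))² = (108 - 128)² = (-20)² = 400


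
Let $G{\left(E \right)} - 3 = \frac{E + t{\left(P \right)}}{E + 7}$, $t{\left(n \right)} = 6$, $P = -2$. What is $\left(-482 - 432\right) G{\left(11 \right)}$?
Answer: $- \frac{32447}{9} \approx -3605.2$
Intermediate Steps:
$G{\left(E \right)} = 3 + \frac{6 + E}{7 + E}$ ($G{\left(E \right)} = 3 + \frac{E + 6}{E + 7} = 3 + \frac{6 + E}{7 + E}$)
$\left(-482 - 432\right) G{\left(11 \right)} = \left(-482 - 432\right) \frac{27 + 4 \cdot 11}{7 + 11} = - 914 \frac{27 + 44}{18} = - 914 \cdot \frac{1}{18} \cdot 71 = \left(-914\right) \frac{71}{18} = - \frac{32447}{9}$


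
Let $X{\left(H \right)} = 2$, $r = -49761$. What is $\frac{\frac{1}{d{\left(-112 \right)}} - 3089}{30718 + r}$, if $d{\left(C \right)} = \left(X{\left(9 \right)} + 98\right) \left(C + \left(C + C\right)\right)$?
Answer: $\frac{103790401}{639844800} \approx 0.16221$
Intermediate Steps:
$d{\left(C \right)} = 300 C$ ($d{\left(C \right)} = \left(2 + 98\right) \left(C + \left(C + C\right)\right) = 100 \left(C + 2 C\right) = 100 \cdot 3 C = 300 C$)
$\frac{\frac{1}{d{\left(-112 \right)}} - 3089}{30718 + r} = \frac{\frac{1}{300 \left(-112\right)} - 3089}{30718 - 49761} = \frac{\frac{1}{-33600} - 3089}{-19043} = \left(- \frac{1}{33600} - 3089\right) \left(- \frac{1}{19043}\right) = \left(- \frac{103790401}{33600}\right) \left(- \frac{1}{19043}\right) = \frac{103790401}{639844800}$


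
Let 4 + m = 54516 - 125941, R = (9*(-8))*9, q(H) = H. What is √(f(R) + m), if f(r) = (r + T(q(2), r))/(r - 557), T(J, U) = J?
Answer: I*√103715915295/1205 ≈ 267.26*I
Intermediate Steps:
R = -648 (R = -72*9 = -648)
f(r) = (2 + r)/(-557 + r) (f(r) = (r + 2)/(r - 557) = (2 + r)/(-557 + r))
m = -71429 (m = -4 + (54516 - 125941) = -4 - 71425 = -71429)
√(f(R) + m) = √((2 - 648)/(-557 - 648) - 71429) = √(-646/(-1205) - 71429) = √(-1/1205*(-646) - 71429) = √(646/1205 - 71429) = √(-86071299/1205) = I*√103715915295/1205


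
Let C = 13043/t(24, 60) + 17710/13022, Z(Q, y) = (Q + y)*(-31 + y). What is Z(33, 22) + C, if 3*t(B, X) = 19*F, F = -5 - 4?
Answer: -268126103/371127 ≈ -722.46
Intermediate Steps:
F = -9
Z(Q, y) = (-31 + y)*(Q + y)
t(B, X) = -57 (t(B, X) = (19*(-9))/3 = (⅓)*(-171) = -57)
C = -84418238/371127 (C = 13043/(-57) + 17710/13022 = 13043*(-1/57) + 17710*(1/13022) = -13043/57 + 8855/6511 = -84418238/371127 ≈ -227.46)
Z(33, 22) + C = (22² - 31*33 - 31*22 + 33*22) - 84418238/371127 = (484 - 1023 - 682 + 726) - 84418238/371127 = -495 - 84418238/371127 = -268126103/371127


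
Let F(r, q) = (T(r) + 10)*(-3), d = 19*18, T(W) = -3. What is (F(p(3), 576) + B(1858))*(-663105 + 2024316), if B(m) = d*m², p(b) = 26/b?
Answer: 1607100246241137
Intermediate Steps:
d = 342
F(r, q) = -21 (F(r, q) = (-3 + 10)*(-3) = 7*(-3) = -21)
B(m) = 342*m²
(F(p(3), 576) + B(1858))*(-663105 + 2024316) = (-21 + 342*1858²)*(-663105 + 2024316) = (-21 + 342*3452164)*1361211 = (-21 + 1180640088)*1361211 = 1180640067*1361211 = 1607100246241137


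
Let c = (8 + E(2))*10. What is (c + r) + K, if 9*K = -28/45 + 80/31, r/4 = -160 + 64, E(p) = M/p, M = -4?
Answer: -4065088/12555 ≈ -323.78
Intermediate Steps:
E(p) = -4/p
r = -384 (r = 4*(-160 + 64) = 4*(-96) = -384)
K = 2732/12555 (K = (-28/45 + 80/31)/9 = (⅑)*(2732/1395) = 2732/12555 ≈ 0.21760)
c = 60 (c = (8 - 4/2)*10 = (8 - 4*½)*10 = (8 - 2)*10 = 6*10 = 60)
(c + r) + K = (60 - 384) + 2732/12555 = -324 + 2732/12555 = -4065088/12555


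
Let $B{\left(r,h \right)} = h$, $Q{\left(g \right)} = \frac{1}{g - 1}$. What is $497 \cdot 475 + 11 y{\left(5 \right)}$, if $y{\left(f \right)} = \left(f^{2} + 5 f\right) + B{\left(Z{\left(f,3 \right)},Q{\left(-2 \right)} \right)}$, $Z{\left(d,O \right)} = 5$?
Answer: $\frac{709864}{3} \approx 2.3662 \cdot 10^{5}$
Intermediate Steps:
$Q{\left(g \right)} = \frac{1}{-1 + g}$
$y{\left(f \right)} = - \frac{1}{3} + f^{2} + 5 f$ ($y{\left(f \right)} = \left(f^{2} + 5 f\right) + \frac{1}{-1 - 2} = \left(f^{2} + 5 f\right) + \frac{1}{-3} = \left(f^{2} + 5 f\right) - \frac{1}{3} = - \frac{1}{3} + f^{2} + 5 f$)
$497 \cdot 475 + 11 y{\left(5 \right)} = 497 \cdot 475 + 11 \left(- \frac{1}{3} + 5^{2} + 5 \cdot 5\right) = 236075 + 11 \left(- \frac{1}{3} + 25 + 25\right) = 236075 + 11 \cdot \frac{149}{3} = 236075 + \frac{1639}{3} = \frac{709864}{3}$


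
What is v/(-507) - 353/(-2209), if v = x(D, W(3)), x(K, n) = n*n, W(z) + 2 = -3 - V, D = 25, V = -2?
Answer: 53030/373321 ≈ 0.14205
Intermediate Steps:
W(z) = -3 (W(z) = -2 + (-3 - 1*(-2)) = -2 + (-3 + 2) = -2 - 1 = -3)
x(K, n) = n²
v = 9 (v = (-3)² = 9)
v/(-507) - 353/(-2209) = 9/(-507) - 353/(-2209) = 9*(-1/507) - 353*(-1/2209) = -3/169 + 353/2209 = 53030/373321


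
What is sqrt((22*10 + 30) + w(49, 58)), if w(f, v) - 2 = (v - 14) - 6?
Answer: sqrt(290) ≈ 17.029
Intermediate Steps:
w(f, v) = -18 + v (w(f, v) = 2 + ((v - 14) - 6) = 2 + ((-14 + v) - 6) = 2 + (-20 + v) = -18 + v)
sqrt((22*10 + 30) + w(49, 58)) = sqrt((22*10 + 30) + (-18 + 58)) = sqrt((220 + 30) + 40) = sqrt(250 + 40) = sqrt(290)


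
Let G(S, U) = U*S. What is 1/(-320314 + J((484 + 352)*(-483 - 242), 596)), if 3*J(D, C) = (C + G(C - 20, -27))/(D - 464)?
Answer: -454923/145718202083 ≈ -3.1219e-6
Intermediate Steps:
G(S, U) = S*U
J(D, C) = (540 - 26*C)/(3*(-464 + D)) (J(D, C) = ((C + (C - 20)*(-27))/(D - 464))/3 = ((C + (-20 + C)*(-27))/(-464 + D))/3 = ((C + (540 - 27*C))/(-464 + D))/3 = ((540 - 26*C)/(-464 + D))/3 = (540 - 26*C)/(3*(-464 + D)))
1/(-320314 + J((484 + 352)*(-483 - 242), 596)) = 1/(-320314 + 2*(270 - 13*596)/(3*(-464 + (484 + 352)*(-483 - 242)))) = 1/(-320314 + 2*(270 - 7748)/(3*(-464 + 836*(-725)))) = 1/(-320314 + (2/3)*(-7478)/(-464 - 606100)) = 1/(-320314 + (2/3)*(-7478)/(-606564)) = 1/(-320314 + (2/3)*(-1/606564)*(-7478)) = 1/(-320314 + 3739/454923) = 1/(-145718202083/454923) = -454923/145718202083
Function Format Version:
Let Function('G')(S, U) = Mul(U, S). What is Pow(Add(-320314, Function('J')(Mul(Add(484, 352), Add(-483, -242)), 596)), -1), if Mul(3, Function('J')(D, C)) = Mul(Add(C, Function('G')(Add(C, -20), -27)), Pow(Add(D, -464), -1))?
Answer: Rational(-454923, 145718202083) ≈ -3.1219e-6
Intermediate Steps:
Function('G')(S, U) = Mul(S, U)
Function('J')(D, C) = Mul(Rational(1, 3), Pow(Add(-464, D), -1), Add(540, Mul(-26, C))) (Function('J')(D, C) = Mul(Rational(1, 3), Mul(Add(C, Mul(Add(C, -20), -27)), Pow(Add(D, -464), -1))) = Mul(Rational(1, 3), Mul(Add(C, Mul(Add(-20, C), -27)), Pow(Add(-464, D), -1))) = Mul(Rational(1, 3), Mul(Add(C, Add(540, Mul(-27, C))), Pow(Add(-464, D), -1))) = Mul(Rational(1, 3), Mul(Add(540, Mul(-26, C)), Pow(Add(-464, D), -1))) = Mul(Rational(1, 3), Mul(Pow(Add(-464, D), -1), Add(540, Mul(-26, C)))) = Mul(Rational(1, 3), Pow(Add(-464, D), -1), Add(540, Mul(-26, C))))
Pow(Add(-320314, Function('J')(Mul(Add(484, 352), Add(-483, -242)), 596)), -1) = Pow(Add(-320314, Mul(Rational(2, 3), Pow(Add(-464, Mul(Add(484, 352), Add(-483, -242))), -1), Add(270, Mul(-13, 596)))), -1) = Pow(Add(-320314, Mul(Rational(2, 3), Pow(Add(-464, Mul(836, -725)), -1), Add(270, -7748))), -1) = Pow(Add(-320314, Mul(Rational(2, 3), Pow(Add(-464, -606100), -1), -7478)), -1) = Pow(Add(-320314, Mul(Rational(2, 3), Pow(-606564, -1), -7478)), -1) = Pow(Add(-320314, Mul(Rational(2, 3), Rational(-1, 606564), -7478)), -1) = Pow(Add(-320314, Rational(3739, 454923)), -1) = Pow(Rational(-145718202083, 454923), -1) = Rational(-454923, 145718202083)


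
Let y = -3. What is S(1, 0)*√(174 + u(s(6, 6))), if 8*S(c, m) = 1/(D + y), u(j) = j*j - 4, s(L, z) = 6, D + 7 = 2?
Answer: -√206/64 ≈ -0.22426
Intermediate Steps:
D = -5 (D = -7 + 2 = -5)
u(j) = -4 + j² (u(j) = j² - 4 = -4 + j²)
S(c, m) = -1/64 (S(c, m) = 1/(8*(-5 - 3)) = (⅛)/(-8) = (⅛)*(-⅛) = -1/64)
S(1, 0)*√(174 + u(s(6, 6))) = -√(174 + (-4 + 6²))/64 = -√(174 + (-4 + 36))/64 = -√(174 + 32)/64 = -√206/64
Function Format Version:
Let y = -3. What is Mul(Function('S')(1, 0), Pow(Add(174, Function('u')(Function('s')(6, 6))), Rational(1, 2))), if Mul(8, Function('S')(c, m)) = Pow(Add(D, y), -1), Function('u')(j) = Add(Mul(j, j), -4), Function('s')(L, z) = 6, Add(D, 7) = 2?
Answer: Mul(Rational(-1, 64), Pow(206, Rational(1, 2))) ≈ -0.22426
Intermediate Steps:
D = -5 (D = Add(-7, 2) = -5)
Function('u')(j) = Add(-4, Pow(j, 2)) (Function('u')(j) = Add(Pow(j, 2), -4) = Add(-4, Pow(j, 2)))
Function('S')(c, m) = Rational(-1, 64) (Function('S')(c, m) = Mul(Rational(1, 8), Pow(Add(-5, -3), -1)) = Mul(Rational(1, 8), Pow(-8, -1)) = Mul(Rational(1, 8), Rational(-1, 8)) = Rational(-1, 64))
Mul(Function('S')(1, 0), Pow(Add(174, Function('u')(Function('s')(6, 6))), Rational(1, 2))) = Mul(Rational(-1, 64), Pow(Add(174, Add(-4, Pow(6, 2))), Rational(1, 2))) = Mul(Rational(-1, 64), Pow(Add(174, Add(-4, 36)), Rational(1, 2))) = Mul(Rational(-1, 64), Pow(Add(174, 32), Rational(1, 2))) = Mul(Rational(-1, 64), Pow(206, Rational(1, 2)))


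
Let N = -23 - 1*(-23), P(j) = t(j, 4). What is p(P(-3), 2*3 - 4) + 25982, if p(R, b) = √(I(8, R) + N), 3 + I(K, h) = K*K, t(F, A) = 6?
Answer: 25982 + √61 ≈ 25990.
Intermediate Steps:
P(j) = 6
I(K, h) = -3 + K² (I(K, h) = -3 + K*K = -3 + K²)
N = 0 (N = -23 + 23 = 0)
p(R, b) = √61 (p(R, b) = √((-3 + 8²) + 0) = √((-3 + 64) + 0) = √(61 + 0) = √61)
p(P(-3), 2*3 - 4) + 25982 = √61 + 25982 = 25982 + √61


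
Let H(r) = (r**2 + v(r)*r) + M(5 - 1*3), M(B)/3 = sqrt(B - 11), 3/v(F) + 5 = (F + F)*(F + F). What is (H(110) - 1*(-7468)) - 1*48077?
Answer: -275938545/9679 + 9*I ≈ -28509.0 + 9.0*I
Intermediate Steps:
v(F) = 3/(-5 + 4*F**2) (v(F) = 3/(-5 + (F + F)*(F + F)) = 3/(-5 + (2*F)*(2*F)) = 3/(-5 + 4*F**2))
M(B) = 3*sqrt(-11 + B) (M(B) = 3*sqrt(B - 11) = 3*sqrt(-11 + B))
H(r) = r**2 + 9*I + 3*r/(-5 + 4*r**2) (H(r) = (r**2 + (3/(-5 + 4*r**2))*r) + 3*sqrt(-11 + (5 - 1*3)) = (r**2 + 3*r/(-5 + 4*r**2)) + 3*sqrt(-11 + (5 - 3)) = (r**2 + 3*r/(-5 + 4*r**2)) + 3*sqrt(-11 + 2) = (r**2 + 3*r/(-5 + 4*r**2)) + 3*sqrt(-9) = (r**2 + 3*r/(-5 + 4*r**2)) + 3*(3*I) = (r**2 + 3*r/(-5 + 4*r**2)) + 9*I = r**2 + 9*I + 3*r/(-5 + 4*r**2))
(H(110) - 1*(-7468)) - 1*48077 = ((3*110 + (-5 + 4*110**2)*(110**2 + 9*I))/(-5 + 4*110**2) - 1*(-7468)) - 1*48077 = ((330 + (-5 + 4*12100)*(12100 + 9*I))/(-5 + 4*12100) + 7468) - 48077 = ((330 + (-5 + 48400)*(12100 + 9*I))/(-5 + 48400) + 7468) - 48077 = ((330 + 48395*(12100 + 9*I))/48395 + 7468) - 48077 = ((330 + (585579500 + 435555*I))/48395 + 7468) - 48077 = ((585579830 + 435555*I)/48395 + 7468) - 48077 = ((117115966/9679 + 9*I) + 7468) - 48077 = (189398738/9679 + 9*I) - 48077 = -275938545/9679 + 9*I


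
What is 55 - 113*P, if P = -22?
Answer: 2541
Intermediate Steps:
55 - 113*P = 55 - 113*(-22) = 55 + 2486 = 2541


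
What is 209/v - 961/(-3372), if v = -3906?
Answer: 508153/2195172 ≈ 0.23149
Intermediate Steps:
209/v - 961/(-3372) = 209/(-3906) - 961/(-3372) = 209*(-1/3906) - 961*(-1/3372) = -209/3906 + 961/3372 = 508153/2195172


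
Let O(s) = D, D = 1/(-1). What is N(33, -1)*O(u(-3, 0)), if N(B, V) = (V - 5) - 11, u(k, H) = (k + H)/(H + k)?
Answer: 17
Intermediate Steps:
u(k, H) = 1 (u(k, H) = (H + k)/(H + k) = 1)
D = -1
N(B, V) = -16 + V (N(B, V) = (-5 + V) - 11 = -16 + V)
O(s) = -1
N(33, -1)*O(u(-3, 0)) = (-16 - 1)*(-1) = -17*(-1) = 17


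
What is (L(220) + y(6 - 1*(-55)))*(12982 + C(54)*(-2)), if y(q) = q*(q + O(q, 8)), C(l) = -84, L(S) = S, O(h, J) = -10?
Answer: 43802650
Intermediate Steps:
y(q) = q*(-10 + q) (y(q) = q*(q - 10) = q*(-10 + q))
(L(220) + y(6 - 1*(-55)))*(12982 + C(54)*(-2)) = (220 + (6 - 1*(-55))*(-10 + (6 - 1*(-55))))*(12982 - 84*(-2)) = (220 + (6 + 55)*(-10 + (6 + 55)))*(12982 + 168) = (220 + 61*(-10 + 61))*13150 = (220 + 61*51)*13150 = (220 + 3111)*13150 = 3331*13150 = 43802650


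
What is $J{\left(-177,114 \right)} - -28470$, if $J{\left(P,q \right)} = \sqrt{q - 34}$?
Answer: $28470 + 4 \sqrt{5} \approx 28479.0$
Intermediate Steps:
$J{\left(P,q \right)} = \sqrt{-34 + q}$
$J{\left(-177,114 \right)} - -28470 = \sqrt{-34 + 114} - -28470 = \sqrt{80} + 28470 = 4 \sqrt{5} + 28470 = 28470 + 4 \sqrt{5}$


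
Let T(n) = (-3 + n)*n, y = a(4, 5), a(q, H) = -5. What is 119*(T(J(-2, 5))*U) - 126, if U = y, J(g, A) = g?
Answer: -6076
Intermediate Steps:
y = -5
T(n) = n*(-3 + n)
U = -5
119*(T(J(-2, 5))*U) - 126 = 119*(-2*(-3 - 2)*(-5)) - 126 = 119*(-2*(-5)*(-5)) - 126 = 119*(10*(-5)) - 126 = 119*(-50) - 126 = -5950 - 126 = -6076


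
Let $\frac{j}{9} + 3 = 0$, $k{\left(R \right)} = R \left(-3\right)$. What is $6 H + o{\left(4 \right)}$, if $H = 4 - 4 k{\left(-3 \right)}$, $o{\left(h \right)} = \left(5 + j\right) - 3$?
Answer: $-217$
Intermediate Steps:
$k{\left(R \right)} = - 3 R$
$j = -27$ ($j = -27 + 9 \cdot 0 = -27 + 0 = -27$)
$o{\left(h \right)} = -25$ ($o{\left(h \right)} = \left(5 - 27\right) - 3 = -22 - 3 = -25$)
$H = -32$ ($H = 4 - 4 \left(\left(-3\right) \left(-3\right)\right) = 4 - 36 = -32$)
$6 H + o{\left(4 \right)} = 6 \left(-32\right) - 25 = -192 - 25 = -217$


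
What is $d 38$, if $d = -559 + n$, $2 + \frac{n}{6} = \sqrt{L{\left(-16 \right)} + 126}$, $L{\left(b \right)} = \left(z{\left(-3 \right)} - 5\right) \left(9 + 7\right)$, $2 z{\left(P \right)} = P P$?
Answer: $-21698 + 228 \sqrt{118} \approx -19221.0$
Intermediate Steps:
$z{\left(P \right)} = \frac{P^{2}}{2}$ ($z{\left(P \right)} = \frac{P P}{2} = \frac{P^{2}}{2}$)
$L{\left(b \right)} = -8$ ($L{\left(b \right)} = \left(\frac{\left(-3\right)^{2}}{2} - 5\right) \left(9 + 7\right) = \left(\frac{1}{2} \cdot 9 - 5\right) 16 = \left(\frac{9}{2} - 5\right) 16 = \left(- \frac{1}{2}\right) 16 = -8$)
$n = -12 + 6 \sqrt{118}$ ($n = -12 + 6 \sqrt{-8 + 126} = -12 + 6 \sqrt{118} \approx 53.177$)
$d = -571 + 6 \sqrt{118}$ ($d = -559 - \left(12 - 6 \sqrt{118}\right) = -571 + 6 \sqrt{118} \approx -505.82$)
$d 38 = \left(-571 + 6 \sqrt{118}\right) 38 = -21698 + 228 \sqrt{118}$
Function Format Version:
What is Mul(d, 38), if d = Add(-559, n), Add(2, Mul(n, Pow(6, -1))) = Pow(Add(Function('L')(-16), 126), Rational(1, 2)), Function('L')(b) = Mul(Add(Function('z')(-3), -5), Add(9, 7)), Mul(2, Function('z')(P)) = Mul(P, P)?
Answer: Add(-21698, Mul(228, Pow(118, Rational(1, 2)))) ≈ -19221.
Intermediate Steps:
Function('z')(P) = Mul(Rational(1, 2), Pow(P, 2)) (Function('z')(P) = Mul(Rational(1, 2), Mul(P, P)) = Mul(Rational(1, 2), Pow(P, 2)))
Function('L')(b) = -8 (Function('L')(b) = Mul(Add(Mul(Rational(1, 2), Pow(-3, 2)), -5), Add(9, 7)) = Mul(Add(Mul(Rational(1, 2), 9), -5), 16) = Mul(Add(Rational(9, 2), -5), 16) = Mul(Rational(-1, 2), 16) = -8)
n = Add(-12, Mul(6, Pow(118, Rational(1, 2)))) (n = Add(-12, Mul(6, Pow(Add(-8, 126), Rational(1, 2)))) = Add(-12, Mul(6, Pow(118, Rational(1, 2)))) ≈ 53.177)
d = Add(-571, Mul(6, Pow(118, Rational(1, 2)))) (d = Add(-559, Add(-12, Mul(6, Pow(118, Rational(1, 2))))) = Add(-571, Mul(6, Pow(118, Rational(1, 2)))) ≈ -505.82)
Mul(d, 38) = Mul(Add(-571, Mul(6, Pow(118, Rational(1, 2)))), 38) = Add(-21698, Mul(228, Pow(118, Rational(1, 2))))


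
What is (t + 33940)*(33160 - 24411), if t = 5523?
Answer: 345261787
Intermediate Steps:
(t + 33940)*(33160 - 24411) = (5523 + 33940)*(33160 - 24411) = 39463*8749 = 345261787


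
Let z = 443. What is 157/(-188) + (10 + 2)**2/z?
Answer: -42479/83284 ≈ -0.51005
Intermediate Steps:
157/(-188) + (10 + 2)**2/z = 157/(-188) + (10 + 2)**2/443 = 157*(-1/188) + 12**2*(1/443) = -157/188 + 144*(1/443) = -157/188 + 144/443 = -42479/83284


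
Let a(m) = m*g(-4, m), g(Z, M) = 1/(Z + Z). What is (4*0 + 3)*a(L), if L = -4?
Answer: 3/2 ≈ 1.5000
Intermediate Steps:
g(Z, M) = 1/(2*Z)
a(m) = -m/8 (a(m) = m*((½)/(-4)) = m*((½)*(-¼)) = m*(-⅛) = -m/8)
(4*0 + 3)*a(L) = (4*0 + 3)*(-⅛*(-4)) = (0 + 3)*(½) = 3*(½) = 3/2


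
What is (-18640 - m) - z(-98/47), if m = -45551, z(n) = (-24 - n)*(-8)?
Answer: 1256577/47 ≈ 26736.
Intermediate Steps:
z(n) = 192 + 8*n
(-18640 - m) - z(-98/47) = (-18640 - 1*(-45551)) - (192 + 8*(-98/47)) = (-18640 + 45551) - (192 + 8*(-98*1/47)) = 26911 - (192 + 8*(-98/47)) = 26911 - (192 - 784/47) = 26911 - 1*8240/47 = 26911 - 8240/47 = 1256577/47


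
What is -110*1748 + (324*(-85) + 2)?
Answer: -219818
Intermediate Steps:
-110*1748 + (324*(-85) + 2) = -192280 + (-27540 + 2) = -192280 - 27538 = -219818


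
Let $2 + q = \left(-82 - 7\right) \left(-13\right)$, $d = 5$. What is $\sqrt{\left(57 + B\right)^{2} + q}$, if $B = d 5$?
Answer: $\sqrt{7879} \approx 88.764$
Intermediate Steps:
$q = 1155$ ($q = -2 + \left(-82 - 7\right) \left(-13\right) = -2 - -1157 = -2 + 1157 = 1155$)
$B = 25$ ($B = 5 \cdot 5 = 25$)
$\sqrt{\left(57 + B\right)^{2} + q} = \sqrt{\left(57 + 25\right)^{2} + 1155} = \sqrt{82^{2} + 1155} = \sqrt{6724 + 1155} = \sqrt{7879}$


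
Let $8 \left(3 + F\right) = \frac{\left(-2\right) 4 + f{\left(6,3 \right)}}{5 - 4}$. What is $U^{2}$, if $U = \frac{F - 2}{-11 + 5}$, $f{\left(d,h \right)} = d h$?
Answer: $\frac{25}{64} \approx 0.39063$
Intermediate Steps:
$F = - \frac{7}{4}$ ($F = -3 + \frac{\left(\left(-2\right) 4 + 6 \cdot 3\right) \frac{1}{5 - 4}}{8} = -3 + \frac{\left(-8 + 18\right) 1^{-1}}{8} = -3 + \frac{10 \cdot 1}{8} = -3 + \frac{1}{8} \cdot 10 = -3 + \frac{5}{4} = - \frac{7}{4} \approx -1.75$)
$U = \frac{5}{8}$ ($U = \frac{- \frac{7}{4} - 2}{-11 + 5} = - \frac{15}{4 \left(-6\right)} = \left(- \frac{15}{4}\right) \left(- \frac{1}{6}\right) = \frac{5}{8} \approx 0.625$)
$U^{2} = \left(\frac{5}{8}\right)^{2} = \frac{25}{64}$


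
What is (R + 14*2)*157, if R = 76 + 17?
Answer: 18997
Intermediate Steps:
R = 93
(R + 14*2)*157 = (93 + 14*2)*157 = (93 + 28)*157 = 121*157 = 18997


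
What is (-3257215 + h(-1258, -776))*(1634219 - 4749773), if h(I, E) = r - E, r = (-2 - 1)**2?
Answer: 10145583512220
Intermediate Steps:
r = 9 (r = (-3)**2 = 9)
h(I, E) = 9 - E
(-3257215 + h(-1258, -776))*(1634219 - 4749773) = (-3257215 + (9 - 1*(-776)))*(1634219 - 4749773) = (-3257215 + (9 + 776))*(-3115554) = (-3257215 + 785)*(-3115554) = -3256430*(-3115554) = 10145583512220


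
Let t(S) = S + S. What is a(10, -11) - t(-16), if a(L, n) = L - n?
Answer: 53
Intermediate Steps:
t(S) = 2*S
a(10, -11) - t(-16) = (10 - 1*(-11)) - 2*(-16) = (10 + 11) - 1*(-32) = 21 + 32 = 53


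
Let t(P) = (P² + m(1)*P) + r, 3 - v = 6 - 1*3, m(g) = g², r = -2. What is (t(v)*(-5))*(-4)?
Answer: -40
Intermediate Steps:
v = 0 (v = 3 - (6 - 1*3) = 3 - (6 - 3) = 3 - 1*3 = 3 - 3 = 0)
t(P) = -2 + P + P² (t(P) = (P² + 1²*P) - 2 = (P² + 1*P) - 2 = (P² + P) - 2 = (P + P²) - 2 = -2 + P + P²)
(t(v)*(-5))*(-4) = ((-2 + 0 + 0²)*(-5))*(-4) = ((-2 + 0 + 0)*(-5))*(-4) = -2*(-5)*(-4) = 10*(-4) = -40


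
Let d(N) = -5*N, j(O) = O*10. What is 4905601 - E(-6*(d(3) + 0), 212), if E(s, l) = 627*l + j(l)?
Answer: 4770557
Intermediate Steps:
j(O) = 10*O
E(s, l) = 637*l (E(s, l) = 627*l + 10*l = 637*l)
4905601 - E(-6*(d(3) + 0), 212) = 4905601 - 637*212 = 4905601 - 1*135044 = 4905601 - 135044 = 4770557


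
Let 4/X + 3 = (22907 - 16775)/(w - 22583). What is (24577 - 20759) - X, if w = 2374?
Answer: 36423814/9537 ≈ 3819.2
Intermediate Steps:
X = -11548/9537 (X = 4/(-3 + (22907 - 16775)/(2374 - 22583)) = 4/(-3 + 6132/(-20209)) = 4/(-3 + 6132*(-1/20209)) = 4/(-3 - 876/2887) = 4/(-9537/2887) = 4*(-2887/9537) = -11548/9537 ≈ -1.2109)
(24577 - 20759) - X = (24577 - 20759) - 1*(-11548/9537) = 3818 + 11548/9537 = 36423814/9537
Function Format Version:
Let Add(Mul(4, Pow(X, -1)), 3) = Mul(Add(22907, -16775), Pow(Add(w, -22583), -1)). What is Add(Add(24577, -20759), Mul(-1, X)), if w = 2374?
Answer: Rational(36423814, 9537) ≈ 3819.2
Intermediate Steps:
X = Rational(-11548, 9537) (X = Mul(4, Pow(Add(-3, Mul(Add(22907, -16775), Pow(Add(2374, -22583), -1))), -1)) = Mul(4, Pow(Add(-3, Mul(6132, Pow(-20209, -1))), -1)) = Mul(4, Pow(Add(-3, Mul(6132, Rational(-1, 20209))), -1)) = Mul(4, Pow(Add(-3, Rational(-876, 2887)), -1)) = Mul(4, Pow(Rational(-9537, 2887), -1)) = Mul(4, Rational(-2887, 9537)) = Rational(-11548, 9537) ≈ -1.2109)
Add(Add(24577, -20759), Mul(-1, X)) = Add(Add(24577, -20759), Mul(-1, Rational(-11548, 9537))) = Add(3818, Rational(11548, 9537)) = Rational(36423814, 9537)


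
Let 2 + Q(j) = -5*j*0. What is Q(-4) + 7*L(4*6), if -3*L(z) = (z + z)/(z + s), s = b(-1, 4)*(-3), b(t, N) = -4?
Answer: -46/9 ≈ -5.1111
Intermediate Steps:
Q(j) = -2 (Q(j) = -2 - 5*j*0 = -2 + 0 = -2)
s = 12 (s = -4*(-3) = 12)
L(z) = -2*z/(3*(12 + z)) (L(z) = -(z + z)/(3*(z + 12)) = -2*z/(3*(12 + z)))
Q(-4) + 7*L(4*6) = -2 + 7*(-2*4*6/(36 + 3*(4*6))) = -2 + 7*(-2*24/(36 + 3*24)) = -2 + 7*(-2*24/(36 + 72)) = -2 + 7*(-2*24/108) = -2 + 7*(-2*24*1/108) = -2 + 7*(-4/9) = -2 - 28/9 = -46/9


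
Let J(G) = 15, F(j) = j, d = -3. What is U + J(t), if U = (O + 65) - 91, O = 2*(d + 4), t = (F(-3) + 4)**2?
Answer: -9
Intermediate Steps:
t = 1 (t = (-3 + 4)**2 = 1**2 = 1)
O = 2 (O = 2*(-3 + 4) = 2*1 = 2)
U = -24 (U = (2 + 65) - 91 = 67 - 91 = -24)
U + J(t) = -24 + 15 = -9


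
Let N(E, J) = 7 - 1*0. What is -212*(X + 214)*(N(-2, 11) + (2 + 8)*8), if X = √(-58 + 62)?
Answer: -3983904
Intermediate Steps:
N(E, J) = 7 (N(E, J) = 7 + 0 = 7)
X = 2 (X = √4 = 2)
-212*(X + 214)*(N(-2, 11) + (2 + 8)*8) = -212*(2 + 214)*(7 + (2 + 8)*8) = -45792*(7 + 10*8) = -45792*(7 + 80) = -45792*87 = -212*18792 = -3983904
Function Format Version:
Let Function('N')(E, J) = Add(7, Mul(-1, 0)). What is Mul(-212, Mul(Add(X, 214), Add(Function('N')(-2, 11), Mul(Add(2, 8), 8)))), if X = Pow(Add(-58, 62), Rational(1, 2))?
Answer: -3983904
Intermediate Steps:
Function('N')(E, J) = 7 (Function('N')(E, J) = Add(7, 0) = 7)
X = 2 (X = Pow(4, Rational(1, 2)) = 2)
Mul(-212, Mul(Add(X, 214), Add(Function('N')(-2, 11), Mul(Add(2, 8), 8)))) = Mul(-212, Mul(Add(2, 214), Add(7, Mul(Add(2, 8), 8)))) = Mul(-212, Mul(216, Add(7, Mul(10, 8)))) = Mul(-212, Mul(216, Add(7, 80))) = Mul(-212, Mul(216, 87)) = Mul(-212, 18792) = -3983904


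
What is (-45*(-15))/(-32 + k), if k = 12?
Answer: -135/4 ≈ -33.750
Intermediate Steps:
(-45*(-15))/(-32 + k) = (-45*(-15))/(-32 + 12) = 675/(-20) = 675*(-1/20) = -135/4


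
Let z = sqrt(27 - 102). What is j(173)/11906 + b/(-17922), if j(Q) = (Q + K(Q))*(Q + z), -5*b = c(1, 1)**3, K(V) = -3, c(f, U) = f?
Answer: 1317721003/533448330 + 425*I*sqrt(3)/5953 ≈ 2.4702 + 0.12366*I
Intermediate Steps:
z = 5*I*sqrt(3) (z = sqrt(-75) = 5*I*sqrt(3) ≈ 8.6602*I)
b = -1/5 (b = -1/5*1**3 = -1/5*1 = -1/5 ≈ -0.20000)
j(Q) = (-3 + Q)*(Q + 5*I*sqrt(3)) (j(Q) = (Q - 3)*(Q + 5*I*sqrt(3)) = (-3 + Q)*(Q + 5*I*sqrt(3)))
j(173)/11906 + b/(-17922) = (173**2 - 3*173 - 15*I*sqrt(3) + 5*I*173*sqrt(3))/11906 - 1/5/(-17922) = (29929 - 519 - 15*I*sqrt(3) + 865*I*sqrt(3))*(1/11906) - 1/5*(-1/17922) = (29410 + 850*I*sqrt(3))*(1/11906) + 1/89610 = (14705/5953 + 425*I*sqrt(3)/5953) + 1/89610 = 1317721003/533448330 + 425*I*sqrt(3)/5953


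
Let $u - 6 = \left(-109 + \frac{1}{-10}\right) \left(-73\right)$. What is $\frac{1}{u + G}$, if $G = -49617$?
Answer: $- \frac{10}{416467} \approx -2.4012 \cdot 10^{-5}$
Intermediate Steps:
$u = \frac{79703}{10}$ ($u = 6 + \left(-109 + \frac{1}{-10}\right) \left(-73\right) = 6 + \left(-109 - \frac{1}{10}\right) \left(-73\right) = 6 - - \frac{79643}{10} = 6 + \frac{79643}{10} = \frac{79703}{10} \approx 7970.3$)
$\frac{1}{u + G} = \frac{1}{\frac{79703}{10} - 49617} = \frac{1}{- \frac{416467}{10}} = - \frac{10}{416467}$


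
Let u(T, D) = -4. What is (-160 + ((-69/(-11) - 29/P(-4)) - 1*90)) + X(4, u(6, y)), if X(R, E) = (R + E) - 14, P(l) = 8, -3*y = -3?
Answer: -22999/88 ≈ -261.35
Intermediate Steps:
y = 1 (y = -1/3*(-3) = 1)
X(R, E) = -14 + E + R (X(R, E) = (E + R) - 14 = -14 + E + R)
(-160 + ((-69/(-11) - 29/P(-4)) - 1*90)) + X(4, u(6, y)) = (-160 + ((-69/(-11) - 29/8) - 1*90)) + (-14 - 4 + 4) = (-160 + ((-69*(-1/11) - 29*1/8) - 90)) - 14 = (-160 + ((69/11 - 29/8) - 90)) - 14 = (-160 + (233/88 - 90)) - 14 = (-160 - 7687/88) - 14 = -21767/88 - 14 = -22999/88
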